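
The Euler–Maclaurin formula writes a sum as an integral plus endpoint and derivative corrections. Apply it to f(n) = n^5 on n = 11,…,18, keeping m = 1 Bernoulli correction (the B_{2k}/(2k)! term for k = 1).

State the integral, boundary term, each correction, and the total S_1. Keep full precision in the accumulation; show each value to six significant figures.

Integral: ∫_11^18 x^5 dx = 5.37344e+06.
Boundary: ½(f(11) + f(18)) = ½(161051 + 1.88957e+06) = 1.02531e+06.
Running total after boundary: 6.39875e+06.
Correction k=1: B_{2}/2! · (f^{(1)}(18) − f^{(1)}(11)) = 1/12 · (524880 − 73205.0) = 37639.6.

S_1 ≈ 6.43639e+06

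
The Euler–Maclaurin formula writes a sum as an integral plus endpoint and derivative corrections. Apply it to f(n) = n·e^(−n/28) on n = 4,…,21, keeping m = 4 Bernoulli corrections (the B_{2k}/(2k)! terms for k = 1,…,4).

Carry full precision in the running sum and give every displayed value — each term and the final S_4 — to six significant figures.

∫_4^21 x·e^(−x/28) dx evaluates to 128.636.
½[f(4) + f(21)] = ½[3.46751 + 9.91970] = 6.69360.
So far: 135.329.
Correction k=1: B_{2}/2! · (f^{(1)}(21) − f^{(1)}(4)) = 1/12 · (0.118092 − 0.743038) = -0.0520789.
Running total after k=1: 135.277.
Correction k=2: B_{4}/4! · (f^{(3)}(21) − f^{(3)}(4)) = −1/720 · (0.00135564 − 0.00315918) = 2.50491e-06.
Running total after k=2: 135.277.
Correction k=3: B_{6}/6! · (f^{(5)}(21) − f^{(5)}(4)) = 1/30240 · (3.26615e-06 − 6.85025e-06) = -1.18522e-10.
Running total after k=3: 135.277.
Correction k=4: B_{8}/8! · (f^{(7)}(21) − f^{(7)}(4)) = −1/1209600 · (6.12648e-09 − 1.23354e-08) = 5.13303e-15.

S_4 ≈ 135.277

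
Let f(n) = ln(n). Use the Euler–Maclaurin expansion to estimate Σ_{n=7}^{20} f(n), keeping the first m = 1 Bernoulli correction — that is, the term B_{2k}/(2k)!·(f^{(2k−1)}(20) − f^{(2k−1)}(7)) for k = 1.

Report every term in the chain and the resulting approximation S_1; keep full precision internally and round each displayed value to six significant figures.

∫_7^20 ln(x) dx evaluates to 33.2933.
½[f(7) + f(20)] = ½[1.94591 + 2.99573] = 2.47082.
Integral + boundary = 35.7641.
Correction k=1: B_{2}/2! · (f^{(1)}(20) − f^{(1)}(7)) = 1/12 · (0.0500000 − 0.142857) = -0.00773810.

S_1 ≈ 35.7564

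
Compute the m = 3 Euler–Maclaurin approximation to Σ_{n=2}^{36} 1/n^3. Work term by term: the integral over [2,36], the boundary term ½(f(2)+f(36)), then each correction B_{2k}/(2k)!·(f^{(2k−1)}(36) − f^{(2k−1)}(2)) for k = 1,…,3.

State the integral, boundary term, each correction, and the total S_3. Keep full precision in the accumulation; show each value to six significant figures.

S_3 ≈ 0.201773

Integral: ∫_2^36 1/x^3 dx = 0.124614.
Boundary: ½(f(2) + f(36)) = ½(0.125000 + 2.14335e-05) = 0.0625107.
Running total after boundary: 0.187125.
Correction k=1: B_{2}/2! · (f^{(1)}(36) − f^{(1)}(2)) = 1/12 · (-1.78612e-06 − (-0.187500)) = 0.0156249.
Partial sum through k=1: 0.202750.
Correction k=2: B_{4}/4! · (f^{(3)}(36) − f^{(3)}(2)) = −1/720 · (-2.75636e-08 − (-0.937500)) = -0.00130208.
Partial sum through k=2: 0.201448.
Correction k=3: B_{6}/6! · (f^{(5)}(36) − f^{(5)}(2)) = 1/30240 · (-8.93265e-10 − (-9.84375)) = 0.000325521.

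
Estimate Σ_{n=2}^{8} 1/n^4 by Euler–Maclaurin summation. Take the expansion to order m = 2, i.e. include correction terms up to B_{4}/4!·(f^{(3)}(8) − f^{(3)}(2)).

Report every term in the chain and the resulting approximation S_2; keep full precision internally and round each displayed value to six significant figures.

∫_2^8 1/x^4 dx evaluates to 0.0410156.
Endpoint term: (f(2) + f(8))/2 = (0.0625000 + 0.000244141)/2 = 0.0313721.
Integral + boundary = 0.0723877.
Order-1 term: 1/12 · (-0.000122070 − (-0.125000)) = 0.0104065.
Running total after k=1: 0.0827942.
Order-2 term: −1/720 · (-5.72205e-05 − (-0.937500)) = -0.00130200.

S_2 ≈ 0.0814922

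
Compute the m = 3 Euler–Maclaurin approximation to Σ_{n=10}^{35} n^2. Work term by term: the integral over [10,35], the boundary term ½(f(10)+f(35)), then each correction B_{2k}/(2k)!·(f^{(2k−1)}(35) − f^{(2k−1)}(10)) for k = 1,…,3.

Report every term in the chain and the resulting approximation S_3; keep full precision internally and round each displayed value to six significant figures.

Integral: ∫_10^35 x^2 dx = 13958.3.
Endpoint term: (f(10) + f(35))/2 = (100.000 + 1225.00)/2 = 662.500.
Running total after boundary: 14620.8.
k=1: B_{2}/(2)! × [f^{(1)}(35) − f^{(1)}(10)] = 1/12 × (70.0000 − 20.0000) = 4.16667.
After k=1: 14625.0.
k=2: B_{4}/(4)! × [f^{(3)}(35) − f^{(3)}(10)] = −1/720 × (0.00000 − 0.00000) = 0.00000.
After k=2: 14625.0.
k=3: B_{6}/(6)! × [f^{(5)}(35) − f^{(5)}(10)] = 1/30240 × (0.00000 − 0.00000) = 0.00000.

S_3 ≈ 14625.0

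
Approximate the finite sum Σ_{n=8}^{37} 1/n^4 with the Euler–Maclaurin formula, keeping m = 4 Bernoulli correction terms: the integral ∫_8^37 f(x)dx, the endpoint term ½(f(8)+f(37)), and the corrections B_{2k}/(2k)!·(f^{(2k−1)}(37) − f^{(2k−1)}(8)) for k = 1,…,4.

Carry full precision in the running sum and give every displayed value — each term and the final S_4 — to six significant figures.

Integral: ∫_8^37 1/x^4 dx = 0.000644461.
Boundary: ½(f(8) + f(37)) = ½(0.000244141 + 5.33572e-07) = 0.000122337.
Integral + boundary = 0.000766798.
Order-1 term: 1/12 · (-5.76835e-08 − (-0.000122070)) = 1.01677e-05.
After k=1: 0.000776966.
Order-2 term: −1/720 · (-1.26406e-09 − (-5.72205e-05)) = -7.94711e-08.
After k=2: 0.000776886.
Order-3 term: 1/30240 · (-5.17075e-11 − (-5.00679e-05)) = 1.65568e-09.
After k=3: 0.000776888.
Order-4 term: −1/1209600 · (-3.39933e-12 − (-7.04080e-05)) = -5.82077e-11.

S_4 ≈ 0.000776888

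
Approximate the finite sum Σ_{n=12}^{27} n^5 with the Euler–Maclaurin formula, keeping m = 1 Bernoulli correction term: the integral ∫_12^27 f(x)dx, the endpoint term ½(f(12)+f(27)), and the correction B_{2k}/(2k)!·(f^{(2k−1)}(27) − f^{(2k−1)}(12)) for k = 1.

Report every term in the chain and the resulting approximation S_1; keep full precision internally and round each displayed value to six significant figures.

S_1 ≈ 7.15841e+07

Integral: ∫_12^27 x^5 dx = 6.40724e+07.
Boundary: ½(f(12) + f(27)) = ½(248832 + 1.43489e+07) = 7.29887e+06.
So far: 7.13713e+07.
Correction k=1: B_{2}/2! · (f^{(1)}(27) − f^{(1)}(12)) = 1/12 · (2.65720e+06 − 103680) = 212794.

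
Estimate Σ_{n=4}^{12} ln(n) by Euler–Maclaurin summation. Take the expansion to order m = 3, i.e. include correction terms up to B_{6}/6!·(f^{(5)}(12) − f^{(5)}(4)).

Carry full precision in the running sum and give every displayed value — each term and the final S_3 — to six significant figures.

S_3 ≈ 18.1955

Integral: ∫_4^12 ln(x) dx = 16.2737.
½[f(4) + f(12)] = ½[1.38629 + 2.48491] = 1.93560.
Running total after boundary: 18.2093.
Correction k=1: B_{2}/2! · (f^{(1)}(12) − f^{(1)}(4)) = 1/12 · (0.0833333 − 0.250000) = -0.0138889.
Partial sum through k=1: 18.1954.
Correction k=2: B_{4}/4! · (f^{(3)}(12) − f^{(3)}(4)) = −1/720 · (0.00115741 − 0.0312500) = 4.17953e-05.
Partial sum through k=2: 18.1955.
Correction k=3: B_{6}/6! · (f^{(5)}(12) − f^{(5)}(4)) = 1/30240 · (9.64506e-05 − 0.0234375) = -7.71860e-07.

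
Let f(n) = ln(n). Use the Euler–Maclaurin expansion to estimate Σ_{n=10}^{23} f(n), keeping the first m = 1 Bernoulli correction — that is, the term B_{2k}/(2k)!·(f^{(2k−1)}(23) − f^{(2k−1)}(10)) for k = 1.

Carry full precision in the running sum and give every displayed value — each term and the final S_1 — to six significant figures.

Integral: ∫_10^23 ln(x) dx = 36.0905.
Endpoint term: (f(10) + f(23))/2 = (2.30259 + 3.13549)/2 = 2.71904.
So far: 38.8096.
Order-1 term: 1/12 · (0.0434783 − 0.100000) = -0.00471014.

S_1 ≈ 38.8048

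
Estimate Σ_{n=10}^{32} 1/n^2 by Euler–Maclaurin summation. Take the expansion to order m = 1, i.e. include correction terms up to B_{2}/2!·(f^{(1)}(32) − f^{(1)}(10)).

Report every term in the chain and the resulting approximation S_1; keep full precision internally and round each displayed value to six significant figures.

S_1 ≈ 0.0743999

The integral term ∫_10^32 1/x^2 dx = 0.0687500.
Endpoint term: (f(10) + f(32))/2 = (0.0100000 + 0.000976562)/2 = 0.00548828.
Running total after boundary: 0.0742383.
Correction k=1: B_{2}/2! · (f^{(1)}(32) − f^{(1)}(10)) = 1/12 · (-6.10352e-05 − (-0.00200000)) = 0.000161580.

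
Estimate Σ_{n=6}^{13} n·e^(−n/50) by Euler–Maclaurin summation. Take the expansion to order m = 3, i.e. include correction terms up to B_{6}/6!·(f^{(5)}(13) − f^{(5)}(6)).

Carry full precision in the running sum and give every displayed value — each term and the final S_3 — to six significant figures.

∫_6^13 x·e^(−x/50) dx evaluates to 54.5647.
½[f(6) + f(13)] = ½[5.32152 + 10.0237] = 7.67260.
Integral + boundary = 62.2373.
k=1: B_{2}/(2)! × [f^{(1)}(13) − f^{(1)}(6)] = 1/12 × (0.570578 − 0.780490) = -0.0174927.
Partial sum through k=1: 62.2198.
k=2: B_{4}/(4)! × [f^{(3)}(13) − f^{(3)}(6)] = −1/720 × (0.000845073 − 0.00102173) = 2.45361e-07.
Partial sum through k=2: 62.2198.
k=3: B_{6}/(6)! × [f^{(5)}(13) − f^{(5)}(6)] = 1/30240 × (5.84766e-07 − 6.92507e-07) = -3.56290e-12.

S_3 ≈ 62.2198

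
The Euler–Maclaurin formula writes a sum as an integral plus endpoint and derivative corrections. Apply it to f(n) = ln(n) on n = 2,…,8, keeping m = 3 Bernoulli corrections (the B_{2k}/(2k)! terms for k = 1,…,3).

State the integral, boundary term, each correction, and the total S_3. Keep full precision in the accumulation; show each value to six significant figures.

S_3 ≈ 10.6046

Integral: ∫_2^8 ln(x) dx = 9.24924.
Endpoint term: (f(2) + f(8))/2 = (0.693147 + 2.07944)/2 = 1.38629.
Running total after boundary: 10.6355.
Correction k=1: B_{2}/2! · (f^{(1)}(8) − f^{(1)}(2)) = 1/12 · (0.125000 − 0.500000) = -0.0312500.
Running total after k=1: 10.6043.
Correction k=2: B_{4}/4! · (f^{(3)}(8) − f^{(3)}(2)) = −1/720 · (0.00390625 − 0.250000) = 0.000341797.
Running total after k=2: 10.6046.
Correction k=3: B_{6}/6! · (f^{(5)}(8) − f^{(5)}(2)) = 1/30240 · (0.000732422 − 0.750000) = -2.47774e-05.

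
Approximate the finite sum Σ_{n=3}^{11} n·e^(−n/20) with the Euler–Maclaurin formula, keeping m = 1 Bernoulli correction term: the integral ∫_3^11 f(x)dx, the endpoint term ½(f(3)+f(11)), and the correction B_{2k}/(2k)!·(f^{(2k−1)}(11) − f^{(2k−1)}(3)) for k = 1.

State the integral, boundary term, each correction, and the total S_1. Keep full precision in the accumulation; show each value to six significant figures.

S_1 ≈ 42.6417

The integral term ∫_3^11 x·e^(−x/20) dx = 38.2168.
½[f(3) + f(11)] = ½[2.58212 + 6.34645] = 4.46429.
Running total after boundary: 42.6811.
Order-1 term: 1/12 · (0.259627 − 0.731602) = -0.0393312.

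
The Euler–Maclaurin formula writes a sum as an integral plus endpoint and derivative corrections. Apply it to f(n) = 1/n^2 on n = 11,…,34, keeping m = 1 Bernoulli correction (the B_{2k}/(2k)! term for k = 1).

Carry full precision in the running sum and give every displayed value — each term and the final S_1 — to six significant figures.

S_1 ≈ 0.0661831

∫_11^34 1/x^2 dx evaluates to 0.0614973.
Endpoint term: (f(11) + f(34))/2 = (0.00826446 + 0.000865052)/2 = 0.00456476.
So far: 0.0660621.
k=1: B_{2}/(2)! × [f^{(1)}(34) − f^{(1)}(11)] = 1/12 × (-5.08854e-05 − (-0.00150263)) = 0.000120979.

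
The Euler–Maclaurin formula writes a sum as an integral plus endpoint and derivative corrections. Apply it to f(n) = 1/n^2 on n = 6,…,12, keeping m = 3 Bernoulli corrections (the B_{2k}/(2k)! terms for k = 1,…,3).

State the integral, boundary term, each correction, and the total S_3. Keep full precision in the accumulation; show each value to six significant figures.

S_3 ≈ 0.101366

Integral: ∫_6^12 1/x^2 dx = 0.0833333.
½[f(6) + f(12)] = ½[0.0277778 + 0.00694444] = 0.0173611.
Integral + boundary = 0.100694.
k=1: B_{2}/(2)! × [f^{(1)}(12) − f^{(1)}(6)] = 1/12 × (-0.00115741 − (-0.00925926)) = 0.000675154.
Partial sum through k=1: 0.101370.
k=2: B_{4}/(4)! × [f^{(3)}(12) − f^{(3)}(6)] = −1/720 × (-9.64506e-05 − (-0.00308642)) = -4.15273e-06.
Partial sum through k=2: 0.101365.
k=3: B_{6}/(6)! × [f^{(5)}(12) − f^{(5)}(6)] = 1/30240 × (-2.00939e-05 − (-0.00257202)) = 8.43890e-08.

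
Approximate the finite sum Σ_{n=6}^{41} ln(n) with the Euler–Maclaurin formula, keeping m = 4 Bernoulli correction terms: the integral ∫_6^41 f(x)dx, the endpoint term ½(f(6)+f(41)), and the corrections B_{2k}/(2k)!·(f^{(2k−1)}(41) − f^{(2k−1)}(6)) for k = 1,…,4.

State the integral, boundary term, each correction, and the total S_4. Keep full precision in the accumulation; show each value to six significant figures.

S_4 ≈ 109.247

Integral: ∫_6^41 ln(x) dx = 106.506.
Endpoint term: (f(6) + f(41))/2 = (1.79176 + 3.71357)/2 = 2.75267.
Integral + boundary = 109.259.
k=1: B_{2}/(2)! × [f^{(1)}(41) − f^{(1)}(6)] = 1/12 × (0.0243902 − 0.166667) = -0.0118564.
Partial sum through k=1: 109.247.
k=2: B_{4}/(4)! × [f^{(3)}(41) − f^{(3)}(6)] = −1/720 × (2.90187e-05 − 0.00925926) = 1.28198e-05.
Partial sum through k=2: 109.247.
k=3: B_{6}/(6)! × [f^{(5)}(41) − f^{(5)}(6)] = 1/30240 × (2.07153e-07 − 0.00308642) = -1.02057e-07.
Partial sum through k=3: 109.247.
k=4: B_{8}/(8)! × [f^{(7)}(41) − f^{(7)}(6)] = −1/1209600 × (3.69697e-09 − 0.00257202) = 2.12633e-09.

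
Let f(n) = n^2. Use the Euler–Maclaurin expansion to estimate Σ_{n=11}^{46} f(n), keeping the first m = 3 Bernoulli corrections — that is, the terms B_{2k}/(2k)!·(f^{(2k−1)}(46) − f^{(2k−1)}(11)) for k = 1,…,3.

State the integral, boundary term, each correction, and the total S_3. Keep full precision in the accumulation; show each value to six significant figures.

S_3 ≈ 33126.0

The integral term ∫_11^46 x^2 dx = 32001.7.
Endpoint term: (f(11) + f(46))/2 = (121.000 + 2116.00)/2 = 1118.50.
Integral + boundary = 33120.2.
Correction k=1: B_{2}/2! · (f^{(1)}(46) − f^{(1)}(11)) = 1/12 · (92.0000 − 22.0000) = 5.83333.
Partial sum through k=1: 33126.0.
Correction k=2: B_{4}/4! · (f^{(3)}(46) − f^{(3)}(11)) = −1/720 · (0.00000 − 0.00000) = 0.00000.
Partial sum through k=2: 33126.0.
Correction k=3: B_{6}/6! · (f^{(5)}(46) − f^{(5)}(11)) = 1/30240 · (0.00000 − 0.00000) = 0.00000.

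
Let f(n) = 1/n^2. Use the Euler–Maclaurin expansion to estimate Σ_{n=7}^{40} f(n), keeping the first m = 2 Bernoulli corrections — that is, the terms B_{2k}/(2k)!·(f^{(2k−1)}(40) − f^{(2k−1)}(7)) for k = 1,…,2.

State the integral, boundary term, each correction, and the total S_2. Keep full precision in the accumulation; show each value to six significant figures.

The integral term ∫_7^40 1/x^2 dx = 0.117857.
½[f(7) + f(40)] = ½[0.0204082 + 0.000625000] = 0.0105166.
Running total after boundary: 0.128374.
Correction k=1: B_{2}/2! · (f^{(1)}(40) − f^{(1)}(7)) = 1/12 · (-3.12500e-05 − (-0.00583090)) = 0.000483304.
Running total after k=1: 0.128857.
Correction k=2: B_{4}/4! · (f^{(3)}(40) − f^{(3)}(7)) = −1/720 · (-2.34375e-07 − (-0.00142798)) = -1.98298e-06.

S_2 ≈ 0.128855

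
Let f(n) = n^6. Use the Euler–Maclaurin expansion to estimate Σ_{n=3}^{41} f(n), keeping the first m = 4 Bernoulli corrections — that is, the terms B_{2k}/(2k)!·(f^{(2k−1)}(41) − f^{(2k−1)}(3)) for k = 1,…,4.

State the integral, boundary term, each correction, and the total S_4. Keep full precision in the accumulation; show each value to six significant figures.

∫_3^41 x^6 dx evaluates to 2.78220e+10.
Boundary: ½(f(3) + f(41)) = ½(729.000 + 4.75010e+09) = 2.37505e+09.
Integral + boundary = 3.01971e+10.
k=1: B_{2}/(2)! × [f^{(1)}(41) − f^{(1)}(3)] = 1/12 × (6.95137e+08 − 1458.00) = 5.79280e+07.
Partial sum through k=1: 3.02550e+10.
k=2: B_{4}/(4)! × [f^{(3)}(41) − f^{(3)}(3)] = −1/720 × (8.27052e+06 − 3240.00) = -11482.3.
Partial sum through k=2: 3.02550e+10.
k=3: B_{6}/(6)! × [f^{(5)}(41) − f^{(5)}(3)] = 1/30240 × (29520.0 − 2160.00) = 0.904762.
Partial sum through k=3: 3.02550e+10.
k=4: B_{8}/(8)! × [f^{(7)}(41) − f^{(7)}(3)] = −1/1209600 × (0.00000 − 0.00000) = 0.00000.

S_4 ≈ 3.02550e+10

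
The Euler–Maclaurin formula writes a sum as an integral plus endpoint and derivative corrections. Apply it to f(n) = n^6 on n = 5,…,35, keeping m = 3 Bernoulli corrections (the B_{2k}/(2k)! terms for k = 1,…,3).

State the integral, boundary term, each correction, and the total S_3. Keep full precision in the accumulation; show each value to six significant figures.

Integral: ∫_5^35 x^6 dx = 9.19132e+09.
Endpoint term: (f(5) + f(35))/2 = (15625.0 + 1.83827e+09)/2 = 9.19141e+08.
So far: 1.01105e+10.
Order-1 term: 1/12 · (3.15131e+08 − 18750.0) = 2.62594e+07.
After k=1: 1.01367e+10.
Order-2 term: −1/720 · (5.14500e+06 − 15000.0) = -7125.00.
After k=2: 1.01367e+10.
Order-3 term: 1/30240 · (25200.0 − 3600.00) = 0.714286.

S_3 ≈ 1.01367e+10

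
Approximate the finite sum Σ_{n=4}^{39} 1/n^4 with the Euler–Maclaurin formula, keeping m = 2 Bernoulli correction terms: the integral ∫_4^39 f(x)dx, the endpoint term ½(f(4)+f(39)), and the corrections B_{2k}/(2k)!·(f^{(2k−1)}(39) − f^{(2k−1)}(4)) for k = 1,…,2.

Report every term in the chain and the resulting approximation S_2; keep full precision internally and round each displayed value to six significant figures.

Integral: ∫_4^39 1/x^4 dx = 0.00520271.
½[f(4) + f(39)] = ½[0.00390625 + 4.32257e-07] = 0.00195334.
Integral + boundary = 0.00715606.
Correction k=1: B_{2}/2! · (f^{(1)}(39) − f^{(1)}(4)) = 1/12 · (-4.43340e-08 − (-0.00390625)) = 0.000325517.
Partial sum through k=1: 0.00748157.
Correction k=2: B_{4}/4! · (f^{(3)}(39) − f^{(3)}(4)) = −1/720 · (-8.74438e-10 − (-0.00732422)) = -1.01725e-05.

S_2 ≈ 0.00747140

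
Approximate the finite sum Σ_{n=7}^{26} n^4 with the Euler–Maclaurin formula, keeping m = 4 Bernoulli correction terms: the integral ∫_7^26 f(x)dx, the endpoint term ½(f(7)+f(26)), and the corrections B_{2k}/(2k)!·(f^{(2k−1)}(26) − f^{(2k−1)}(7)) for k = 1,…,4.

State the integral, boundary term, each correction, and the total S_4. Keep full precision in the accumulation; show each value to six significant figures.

S_4 ≈ 2.60835e+06

The integral term ∫_7^26 x^4 dx = 2.37291e+06.
Endpoint term: (f(7) + f(26))/2 = (2401.00 + 456976)/2 = 229688.
Integral + boundary = 2.60260e+06.
Order-1 term: 1/12 · (70304.0 − 1372.00) = 5744.33.
Partial sum through k=1: 2.60835e+06.
Order-2 term: −1/720 · (624.000 − 168.000) = -0.633333.
Partial sum through k=2: 2.60835e+06.
Order-3 term: 1/30240 · (0.00000 − 0.00000) = 0.00000.
Partial sum through k=3: 2.60835e+06.
Order-4 term: −1/1209600 · (0.00000 − 0.00000) = 0.00000.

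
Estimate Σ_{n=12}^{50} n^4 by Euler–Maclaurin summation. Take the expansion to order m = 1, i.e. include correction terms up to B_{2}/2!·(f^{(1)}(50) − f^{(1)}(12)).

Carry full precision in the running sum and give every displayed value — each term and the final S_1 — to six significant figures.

∫_12^50 x^4 dx evaluates to 6.24502e+07.
Endpoint term: (f(12) + f(50))/2 = (20736.0 + 6.25000e+06)/2 = 3.13537e+06.
Running total after boundary: 6.55856e+07.
Order-1 term: 1/12 · (500000 − 6912.00) = 41090.7.

S_1 ≈ 6.56267e+07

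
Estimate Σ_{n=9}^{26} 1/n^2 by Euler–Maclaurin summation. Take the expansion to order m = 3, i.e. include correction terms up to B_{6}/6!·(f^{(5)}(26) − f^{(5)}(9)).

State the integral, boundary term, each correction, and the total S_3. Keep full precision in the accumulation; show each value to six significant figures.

The integral term ∫_9^26 1/x^2 dx = 0.0726496.
½[f(9) + f(26)] = ½[0.0123457 + 0.00147929] = 0.00691248.
Running total after boundary: 0.0795621.
k=1: B_{2}/(2)! × [f^{(1)}(26) − f^{(1)}(9)] = 1/12 × (-0.000113792 − (-0.00274348)) = 0.000219141.
After k=1: 0.0797812.
k=2: B_{4}/(4)! × [f^{(3)}(26) − f^{(3)}(9)] = −1/720 × (-2.01997e-06 − (-0.000406442)) = -5.61697e-07.
After k=2: 0.0797806.
k=3: B_{6}/(6)! × [f^{(5)}(26) − f^{(5)}(9)] = 1/30240 × (-8.96436e-08 − (-0.000150534)) = 4.97502e-09.

S_3 ≈ 0.0797806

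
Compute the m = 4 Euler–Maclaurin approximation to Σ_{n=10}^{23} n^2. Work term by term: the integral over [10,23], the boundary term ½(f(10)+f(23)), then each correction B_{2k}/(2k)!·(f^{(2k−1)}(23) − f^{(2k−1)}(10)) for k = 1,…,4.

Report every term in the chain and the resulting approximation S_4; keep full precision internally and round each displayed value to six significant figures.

S_4 ≈ 4039.00

The integral term ∫_10^23 x^2 dx = 3722.33.
Endpoint term: (f(10) + f(23))/2 = (100.000 + 529.000)/2 = 314.500.
Running total after boundary: 4036.83.
k=1: B_{2}/(2)! × [f^{(1)}(23) − f^{(1)}(10)] = 1/12 × (46.0000 − 20.0000) = 2.16667.
Running total after k=1: 4039.00.
k=2: B_{4}/(4)! × [f^{(3)}(23) − f^{(3)}(10)] = −1/720 × (0.00000 − 0.00000) = 0.00000.
Running total after k=2: 4039.00.
k=3: B_{6}/(6)! × [f^{(5)}(23) − f^{(5)}(10)] = 1/30240 × (0.00000 − 0.00000) = 0.00000.
Running total after k=3: 4039.00.
k=4: B_{8}/(8)! × [f^{(7)}(23) − f^{(7)}(10)] = −1/1209600 × (0.00000 − 0.00000) = 0.00000.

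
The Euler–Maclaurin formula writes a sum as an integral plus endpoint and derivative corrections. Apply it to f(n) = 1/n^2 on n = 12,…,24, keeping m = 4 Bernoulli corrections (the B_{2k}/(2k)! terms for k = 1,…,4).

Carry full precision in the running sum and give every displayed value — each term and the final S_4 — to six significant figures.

∫_12^24 1/x^2 dx evaluates to 0.0416667.
½[f(12) + f(24)] = ½[0.00694444 + 0.00173611] = 0.00434028.
Running total after boundary: 0.0460069.
Correction k=1: B_{2}/2! · (f^{(1)}(24) − f^{(1)}(12)) = 1/12 · (-0.000144676 − (-0.00115741)) = 8.43943e-05.
Partial sum through k=1: 0.0460913.
Correction k=2: B_{4}/4! · (f^{(3)}(24) − f^{(3)}(12)) = −1/720 · (-3.01408e-06 − (-9.64506e-05)) = -1.29773e-07.
Partial sum through k=2: 0.0460912.
Correction k=3: B_{6}/6! · (f^{(5)}(24) − f^{(5)}(12)) = 1/30240 · (-1.56983e-07 − (-2.00939e-05)) = 6.59289e-10.
Partial sum through k=3: 0.0460912.
Correction k=4: B_{8}/8! · (f^{(7)}(24) − f^{(7)}(12)) = −1/1209600 · (-1.52623e-08 − (-7.81429e-06)) = -6.44761e-12.

S_4 ≈ 0.0460912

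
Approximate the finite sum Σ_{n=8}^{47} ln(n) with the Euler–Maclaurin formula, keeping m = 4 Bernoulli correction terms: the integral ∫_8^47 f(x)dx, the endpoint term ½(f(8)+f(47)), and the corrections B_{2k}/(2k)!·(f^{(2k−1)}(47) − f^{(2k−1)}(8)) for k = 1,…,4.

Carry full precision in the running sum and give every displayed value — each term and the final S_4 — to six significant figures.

S_4 ≈ 128.278

∫_8^47 ln(x) dx evaluates to 125.321.
Endpoint term: (f(8) + f(47))/2 = (2.07944 + 3.85015)/2 = 2.96479.
Integral + boundary = 128.286.
k=1: B_{2}/(2)! × [f^{(1)}(47) − f^{(1)}(8)] = 1/12 × (0.0212766 − 0.125000) = -0.00864362.
Partial sum through k=1: 128.278.
k=2: B_{4}/(4)! × [f^{(3)}(47) − f^{(3)}(8)] = −1/720 × (1.92636e-05 − 0.00390625) = 5.39859e-06.
Partial sum through k=2: 128.278.
k=3: B_{6}/(6)! × [f^{(5)}(47) − f^{(5)}(8)] = 1/30240 × (1.04646e-07 − 0.000732422) = -2.42168e-08.
Partial sum through k=3: 128.278.
k=4: B_{8}/(8)! × [f^{(7)}(47) − f^{(7)}(8)] = −1/1209600 × (1.42117e-09 − 0.000343323) = 2.83830e-10.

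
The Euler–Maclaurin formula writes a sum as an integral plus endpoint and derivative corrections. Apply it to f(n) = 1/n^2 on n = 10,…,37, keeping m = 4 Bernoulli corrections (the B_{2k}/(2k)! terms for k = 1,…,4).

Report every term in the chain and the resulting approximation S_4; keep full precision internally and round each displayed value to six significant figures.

∫_10^37 1/x^2 dx evaluates to 0.0729730.
½[f(10) + f(37)] = ½[0.0100000 + 0.000730460] = 0.00536523.
So far: 0.0783382.
Correction k=1: B_{2}/2! · (f^{(1)}(37) − f^{(1)}(10)) = 1/12 · (-3.94843e-05 − (-0.00200000)) = 0.000163376.
Running total after k=1: 0.0785016.
Correction k=2: B_{4}/4! · (f^{(3)}(37) − f^{(3)}(10)) = −1/720 · (-3.46101e-07 − (-0.000240000)) = -3.32853e-07.
Running total after k=2: 0.0785012.
Correction k=3: B_{6}/6! · (f^{(5)}(37) − f^{(5)}(10)) = 1/30240 · (-7.58439e-09 − (-7.20000e-05)) = 2.38070e-09.
Running total after k=3: 0.0785012.
Correction k=4: B_{8}/8! · (f^{(7)}(37) − f^{(7)}(10)) = −1/1209600 · (-3.10245e-10 − (-4.03200e-05)) = -3.33331e-11.

S_4 ≈ 0.0785012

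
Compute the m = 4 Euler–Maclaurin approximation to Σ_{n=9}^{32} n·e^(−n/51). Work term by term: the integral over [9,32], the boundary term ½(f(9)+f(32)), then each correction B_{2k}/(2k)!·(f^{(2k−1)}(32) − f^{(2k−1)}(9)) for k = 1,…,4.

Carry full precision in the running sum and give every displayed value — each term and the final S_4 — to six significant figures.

S_4 ≈ 317.023

The integral term ∫_9^32 x·e^(−x/51) dx = 304.749.
Endpoint term: (f(9) + f(32))/2 = (7.54401 + 17.0864)/2 = 12.3152.
Running total after boundary: 317.064.
Correction k=1: B_{2}/2! · (f^{(1)}(32) − f^{(1)}(9)) = 1/12 · (0.198923 − 0.690302) = -0.0409482.
Running total after k=1: 317.023.
Correction k=2: B_{4}/4! · (f^{(3)}(32) − f^{(3)}(9)) = −1/720 · (0.000487053 − 0.000909938) = 5.87340e-07.
Running total after k=2: 317.023.
Correction k=3: B_{6}/6! · (f^{(5)}(32) − f^{(5)}(9)) = 1/30240 · (3.45108e-07 − 5.97646e-07) = -8.35111e-12.
Running total after k=3: 317.023.
Correction k=4: B_{8}/8! · (f^{(7)}(32) − f^{(7)}(9)) = −1/1209600 · (1.93372e-10 − 3.25048e-10) = 1.08859e-16.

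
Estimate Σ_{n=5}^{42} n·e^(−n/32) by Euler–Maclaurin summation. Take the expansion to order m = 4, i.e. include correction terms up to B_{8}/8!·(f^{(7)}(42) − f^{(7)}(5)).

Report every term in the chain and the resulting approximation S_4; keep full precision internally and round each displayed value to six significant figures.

S_4 ≈ 383.114

The integral term ∫_5^42 x·e^(−x/32) dx = 375.390.
½[f(5) + f(42)] = ½[4.27673 + 11.3041] = 7.79044.
Running total after boundary: 383.181.
k=1: B_{2}/(2)! × [f^{(1)}(42) − f^{(1)}(5)] = 1/12 × (-0.0841082 − 0.721698) = -0.0671505.
Partial sum through k=1: 383.114.
k=2: B_{4}/(4)! × [f^{(3)}(42) − f^{(3)}(5)] = −1/720 × (0.000443540 − 0.00237538) = 2.68311e-06.
Partial sum through k=2: 383.114.
k=3: B_{6}/(6)! × [f^{(5)}(42) − f^{(5)}(5)] = 1/30240 × (9.46500e-07 − 3.95115e-06) = -9.93601e-11.
Partial sum through k=3: 383.114.
k=4: B_{8}/(8)! × [f^{(7)}(42) − f^{(7)}(5)] = −1/1209600 × (1.42564e-09 − 5.45175e-09) = 3.32846e-15.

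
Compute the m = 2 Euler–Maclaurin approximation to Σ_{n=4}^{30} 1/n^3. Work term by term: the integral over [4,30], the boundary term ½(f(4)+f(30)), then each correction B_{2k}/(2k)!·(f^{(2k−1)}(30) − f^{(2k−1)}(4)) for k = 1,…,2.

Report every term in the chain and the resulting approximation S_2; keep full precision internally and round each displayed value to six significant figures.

S_2 ≈ 0.0394814

Integral: ∫_4^30 1/x^3 dx = 0.0306944.
Boundary: ½(f(4) + f(30)) = ½(0.0156250 + 3.70370e-05) = 0.00783102.
Running total after boundary: 0.0385255.
k=1: B_{2}/(2)! × [f^{(1)}(30) − f^{(1)}(4)] = 1/12 × (-3.70370e-06 − (-0.0117188)) = 0.000976254.
After k=1: 0.0395017.
k=2: B_{4}/(4)! × [f^{(3)}(30) − f^{(3)}(4)] = −1/720 × (-8.23045e-08 − (-0.0146484)) = -2.03449e-05.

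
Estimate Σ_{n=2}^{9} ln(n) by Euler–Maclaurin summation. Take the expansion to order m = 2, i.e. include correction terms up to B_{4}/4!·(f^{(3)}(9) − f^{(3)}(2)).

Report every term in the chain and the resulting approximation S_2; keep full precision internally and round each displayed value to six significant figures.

S_2 ≈ 12.8018

Integral: ∫_2^9 ln(x) dx = 11.3887.
Boundary: ½(f(2) + f(9)) = ½(0.693147 + 2.19722) = 1.44519.
Integral + boundary = 12.8339.
Order-1 term: 1/12 · (0.111111 − 0.500000) = -0.0324074.
Running total after k=1: 12.8015.
Order-2 term: −1/720 · (0.00274348 − 0.250000) = 0.000343412.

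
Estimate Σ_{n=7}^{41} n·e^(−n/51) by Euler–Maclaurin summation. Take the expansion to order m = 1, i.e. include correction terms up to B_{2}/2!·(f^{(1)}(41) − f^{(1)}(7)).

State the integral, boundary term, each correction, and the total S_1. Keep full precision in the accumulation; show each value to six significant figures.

The integral term ∫_7^41 x·e^(−x/51) dx = 478.631.
Endpoint term: (f(7) + f(41))/2 = (6.10224 + 18.3504)/2 = 12.2263.
So far: 490.857.
Correction k=1: B_{2}/2! · (f^{(1)}(41) − f^{(1)}(7)) = 1/12 · (0.0877589 − 0.752096) = -0.0553615.

S_1 ≈ 490.801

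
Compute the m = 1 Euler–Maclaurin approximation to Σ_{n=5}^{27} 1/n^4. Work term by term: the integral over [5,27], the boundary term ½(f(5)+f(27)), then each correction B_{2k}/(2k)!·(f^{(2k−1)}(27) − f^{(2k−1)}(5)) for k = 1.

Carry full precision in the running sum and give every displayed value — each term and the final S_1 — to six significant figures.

S_1 ≈ 0.00355732

∫_5^27 1/x^4 dx evaluates to 0.00264973.
Endpoint term: (f(5) + f(27))/2 = (0.00160000 + 1.88168e-06)/2 = 0.000800941.
So far: 0.00345067.
k=1: B_{2}/(2)! × [f^{(1)}(27) − f^{(1)}(5)] = 1/12 × (-2.78767e-07 − (-0.00128000)) = 0.000106643.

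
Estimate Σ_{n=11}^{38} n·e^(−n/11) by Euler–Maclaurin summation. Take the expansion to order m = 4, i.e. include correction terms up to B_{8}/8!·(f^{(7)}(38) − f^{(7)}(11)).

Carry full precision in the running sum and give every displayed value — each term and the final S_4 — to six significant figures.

S_4 ≈ 74.6108

Integral: ∫_11^38 x·e^(−x/11) dx = 71.9935.
Boundary: ½(f(11) + f(38)) = ½(4.04667 + 1.20086) = 2.62377.
Integral + boundary = 74.6173.
Order-1 term: 1/12 · (-0.0775677 − 0.00000) = -0.00646398.
Running total after k=1: 74.6108.
Order-2 term: −1/720 · (-0.000118714 − 0.00608065) = 8.61023e-06.
Running total after k=2: 74.6108.
Order-3 term: 1/30240 · (3.33577e-06 − 0.000100507) = -3.21332e-09.
Running total after k=3: 74.6108.
Order-4 term: −1/1209600 · (6.32449e-08 − 1.24595e-06) = 9.77766e-13.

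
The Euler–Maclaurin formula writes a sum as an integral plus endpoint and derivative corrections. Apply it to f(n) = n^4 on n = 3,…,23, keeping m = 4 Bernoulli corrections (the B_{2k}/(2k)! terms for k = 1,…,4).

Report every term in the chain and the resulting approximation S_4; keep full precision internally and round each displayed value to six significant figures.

S_4 ≈ 1.43123e+06

Integral: ∫_3^23 x^4 dx = 1.28722e+06.
½[f(3) + f(23)] = ½[81.0000 + 279841] = 139961.
So far: 1.42718e+06.
Order-1 term: 1/12 · (48668.0 − 108.000) = 4046.67.
After k=1: 1.43123e+06.
Order-2 term: −1/720 · (552.000 − 72.0000) = -0.666667.
After k=2: 1.43123e+06.
Order-3 term: 1/30240 · (0.00000 − 0.00000) = 0.00000.
After k=3: 1.43123e+06.
Order-4 term: −1/1209600 · (0.00000 − 0.00000) = 0.00000.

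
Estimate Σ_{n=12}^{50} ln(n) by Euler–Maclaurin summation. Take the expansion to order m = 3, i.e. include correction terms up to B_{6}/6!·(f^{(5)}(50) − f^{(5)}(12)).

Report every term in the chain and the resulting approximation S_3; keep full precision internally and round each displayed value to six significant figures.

S_3 ≈ 130.975

∫_12^50 ln(x) dx evaluates to 127.782.
Endpoint term: (f(12) + f(50))/2 = (2.48491 + 3.91202)/2 = 3.19846.
So far: 130.981.
Correction k=1: B_{2}/2! · (f^{(1)}(50) − f^{(1)}(12)) = 1/12 · (0.0200000 − 0.0833333) = -0.00527778.
Running total after k=1: 130.975.
Correction k=2: B_{4}/4! · (f^{(3)}(50) − f^{(3)}(12)) = −1/720 · (1.60000e-05 − 0.00115741) = 1.58529e-06.
Running total after k=2: 130.975.
Correction k=3: B_{6}/6! · (f^{(5)}(50) − f^{(5)}(12)) = 1/30240 · (7.68000e-08 − 9.64506e-05) = -3.18696e-09.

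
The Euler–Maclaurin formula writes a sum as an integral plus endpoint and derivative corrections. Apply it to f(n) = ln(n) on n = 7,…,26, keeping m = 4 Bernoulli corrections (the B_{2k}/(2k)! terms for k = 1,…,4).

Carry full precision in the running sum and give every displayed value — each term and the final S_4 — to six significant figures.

∫_7^26 ln(x) dx evaluates to 52.0891.
½[f(7) + f(26)] = ½[1.94591 + 3.25810] = 2.60200.
So far: 54.6911.
Order-1 term: 1/12 · (0.0384615 − 0.142857) = -0.00869963.
Running total after k=1: 54.6824.
Order-2 term: −1/720 · (0.000113792 − 0.00583090) = 7.94043e-06.
Running total after k=2: 54.6825.
Order-3 term: 1/30240 · (2.01997e-06 − 0.00142798) = -4.71546e-08.
Running total after k=3: 54.6825.
Order-4 term: −1/1209600 · (8.96436e-08 − 0.000874271) = 7.22703e-10.

S_4 ≈ 54.6825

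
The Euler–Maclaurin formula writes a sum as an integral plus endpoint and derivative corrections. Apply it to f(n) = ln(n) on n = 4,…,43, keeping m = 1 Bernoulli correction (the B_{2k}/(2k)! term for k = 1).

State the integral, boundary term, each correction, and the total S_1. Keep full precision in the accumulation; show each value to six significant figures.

S_1 ≈ 119.741

∫_4^43 ln(x) dx evaluates to 117.186.
½[f(4) + f(43)] = ½[1.38629 + 3.76120] = 2.57375.
Running total after boundary: 119.760.
Order-1 term: 1/12 · (0.0232558 − 0.250000) = -0.0188953.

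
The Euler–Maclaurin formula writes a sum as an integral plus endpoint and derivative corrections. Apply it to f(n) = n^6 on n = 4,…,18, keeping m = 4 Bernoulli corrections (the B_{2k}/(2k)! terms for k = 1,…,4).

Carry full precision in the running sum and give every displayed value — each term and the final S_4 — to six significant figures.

The integral term ∫_4^18 x^6 dx = 8.74577e+07.
½[f(4) + f(18)] = ½[4096.00 + 3.40122e+07] = 1.70082e+07.
So far: 1.04466e+08.
Order-1 term: 1/12 · (1.13374e+07 − 6144.00) = 944272.
After k=1: 1.05410e+08.
Order-2 term: −1/720 · (699840 − 7680.00) = -961.333.
After k=2: 1.05409e+08.
Order-3 term: 1/30240 · (12960.0 − 2880.00) = 0.333333.
After k=3: 1.05409e+08.
Order-4 term: −1/1209600 · (0.00000 − 0.00000) = 0.00000.

S_4 ≈ 1.05409e+08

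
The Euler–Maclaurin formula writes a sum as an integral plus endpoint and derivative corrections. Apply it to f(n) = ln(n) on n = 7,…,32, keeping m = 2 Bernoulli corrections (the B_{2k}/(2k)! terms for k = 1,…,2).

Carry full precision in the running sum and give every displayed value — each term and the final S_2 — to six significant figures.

Integral: ∫_7^32 ln(x) dx = 72.2822.
Endpoint term: (f(7) + f(32))/2 = (1.94591 + 3.46574)/2 = 2.70582.
Running total after boundary: 74.9880.
Order-1 term: 1/12 · (0.0312500 − 0.142857) = -0.00930060.
Partial sum through k=1: 74.9787.
Order-2 term: −1/720 · (6.10352e-05 − 0.00583090) = 8.01371e-06.

S_2 ≈ 74.9787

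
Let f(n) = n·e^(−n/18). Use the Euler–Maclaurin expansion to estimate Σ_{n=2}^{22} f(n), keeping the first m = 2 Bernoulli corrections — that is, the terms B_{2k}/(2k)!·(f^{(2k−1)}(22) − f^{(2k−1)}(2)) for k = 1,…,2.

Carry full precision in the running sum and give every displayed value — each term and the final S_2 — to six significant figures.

S_2 ≈ 114.112

Integral: ∫_2^22 x·e^(−x/18) dx = 110.048.
½[f(2) + f(22)] = ½[1.78968 + 6.48065] = 4.13516.
So far: 114.183.
Correction k=1: B_{2}/2! · (f^{(1)}(22) − f^{(1)}(2)) = 1/12 · (-0.0654611 − 0.795413) = -0.0717395.
Partial sum through k=1: 114.112.
Correction k=2: B_{4}/4! · (f^{(3)}(22) − f^{(3)}(2)) = −1/720 · (0.00161632 − 0.00797868) = 8.83660e-06.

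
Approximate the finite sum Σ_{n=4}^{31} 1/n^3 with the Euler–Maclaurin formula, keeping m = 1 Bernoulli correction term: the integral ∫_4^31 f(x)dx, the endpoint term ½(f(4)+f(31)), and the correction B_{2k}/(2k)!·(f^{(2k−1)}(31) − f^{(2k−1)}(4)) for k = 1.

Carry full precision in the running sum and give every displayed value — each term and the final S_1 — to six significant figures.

Integral: ∫_4^31 1/x^3 dx = 0.0307297.
Boundary: ½(f(4) + f(31)) = ½(0.0156250 + 3.35672e-05) = 0.00782928.
Integral + boundary = 0.0385590.
k=1: B_{2}/(2)! × [f^{(1)}(31) − f^{(1)}(4)] = 1/12 × (-3.24844e-06 − (-0.0117188)) = 0.000976292.

S_1 ≈ 0.0395353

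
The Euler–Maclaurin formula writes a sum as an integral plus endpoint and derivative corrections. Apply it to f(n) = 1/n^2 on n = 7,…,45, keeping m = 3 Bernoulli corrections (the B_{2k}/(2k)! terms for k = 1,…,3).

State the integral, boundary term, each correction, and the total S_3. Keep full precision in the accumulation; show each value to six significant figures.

Integral: ∫_7^45 1/x^2 dx = 0.120635.
Endpoint term: (f(7) + f(45))/2 = (0.0204082 + 0.000493827)/2 = 0.0104510.
Running total after boundary: 0.131086.
k=1: B_{2}/(2)! × [f^{(1)}(45) − f^{(1)}(7)] = 1/12 × (-2.19479e-05 − (-0.00583090)) = 0.000484080.
After k=1: 0.131570.
k=2: B_{4}/(4)! × [f^{(3)}(45) − f^{(3)}(7)] = −1/720 × (-1.30061e-07 − (-0.00142798)) = -1.98312e-06.
After k=2: 0.131568.
k=3: B_{6}/(6)! × [f^{(5)}(45) − f^{(5)}(7)] = 1/30240 × (-1.92684e-09 − (-0.000874271)) = 2.89110e-08.

S_3 ≈ 0.131568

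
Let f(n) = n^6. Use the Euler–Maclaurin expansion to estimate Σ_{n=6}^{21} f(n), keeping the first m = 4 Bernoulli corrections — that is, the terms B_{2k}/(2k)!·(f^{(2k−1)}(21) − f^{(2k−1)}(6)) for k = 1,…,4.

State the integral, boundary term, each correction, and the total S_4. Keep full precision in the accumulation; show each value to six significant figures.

The integral term ∫_6^21 x^6 dx = 2.57258e+08.
Boundary: ½(f(6) + f(21)) = ½(46656.0 + 8.57661e+07) = 4.29064e+07.
Integral + boundary = 3.00165e+08.
Correction k=1: B_{2}/2! · (f^{(1)}(21) − f^{(1)}(6)) = 1/12 · (2.45046e+07 − 46656.0) = 2.03816e+06.
After k=1: 3.02203e+08.
Correction k=2: B_{4}/4! · (f^{(3)}(21) − f^{(3)}(6)) = −1/720 · (1.11132e+06 − 25920.0) = -1507.50.
After k=2: 3.02201e+08.
Correction k=3: B_{6}/6! · (f^{(5)}(21) − f^{(5)}(6)) = 1/30240 · (15120.0 − 4320.00) = 0.357143.
After k=3: 3.02201e+08.
Correction k=4: B_{8}/8! · (f^{(7)}(21) − f^{(7)}(6)) = −1/1209600 · (0.00000 − 0.00000) = 0.00000.

S_4 ≈ 3.02201e+08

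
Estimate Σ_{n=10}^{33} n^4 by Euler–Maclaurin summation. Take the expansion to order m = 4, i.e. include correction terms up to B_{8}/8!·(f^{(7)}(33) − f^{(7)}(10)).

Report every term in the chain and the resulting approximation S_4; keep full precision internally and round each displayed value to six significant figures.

The integral term ∫_10^33 x^4 dx = 7.80708e+06.
Boundary: ½(f(10) + f(33)) = ½(10000.0 + 1.18592e+06) = 597960.
Running total after boundary: 8.40504e+06.
Order-1 term: 1/12 · (143748 − 4000.00) = 11645.7.
Running total after k=1: 8.41668e+06.
Order-2 term: −1/720 · (792.000 − 240.000) = -0.766667.
Running total after k=2: 8.41668e+06.
Order-3 term: 1/30240 · (0.00000 − 0.00000) = 0.00000.
Running total after k=3: 8.41668e+06.
Order-4 term: −1/1209600 · (0.00000 − 0.00000) = 0.00000.

S_4 ≈ 8.41668e+06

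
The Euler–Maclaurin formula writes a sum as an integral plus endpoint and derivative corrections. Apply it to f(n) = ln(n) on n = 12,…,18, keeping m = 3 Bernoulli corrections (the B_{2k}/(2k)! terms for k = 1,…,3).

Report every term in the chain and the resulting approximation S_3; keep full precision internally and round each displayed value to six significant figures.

S_3 ≈ 18.8931

∫_12^18 ln(x) dx evaluates to 16.2078.
Boundary: ½(f(12) + f(18)) = ½(2.48491 + 2.89037) = 2.68764.
So far: 18.8955.
k=1: B_{2}/(2)! × [f^{(1)}(18) − f^{(1)}(12)] = 1/12 × (0.0555556 − 0.0833333) = -0.00231481.
Running total after k=1: 18.8931.
k=2: B_{4}/(4)! × [f^{(3)}(18) − f^{(3)}(12)] = −1/720 × (0.000342936 − 0.00115741) = 1.13121e-06.
Running total after k=2: 18.8931.
k=3: B_{6}/(6)! × [f^{(5)}(18) − f^{(5)}(12)] = 1/30240 × (1.27013e-05 − 9.64506e-05) = -2.76949e-09.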